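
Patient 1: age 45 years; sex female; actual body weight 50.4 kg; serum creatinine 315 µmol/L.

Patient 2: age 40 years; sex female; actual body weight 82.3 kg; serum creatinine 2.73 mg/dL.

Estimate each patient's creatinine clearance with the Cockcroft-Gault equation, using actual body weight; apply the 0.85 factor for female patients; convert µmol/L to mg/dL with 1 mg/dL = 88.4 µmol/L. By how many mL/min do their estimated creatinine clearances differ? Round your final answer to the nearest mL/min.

Patient 1: SCr = 315 / 88.4 = 3.563 mg/dL
Patient 1: CrCl = (140 − 45) × 50.4 / (72 × 3.563) × 0.85 = 4788.0 / 256.54 × 0.85 ≈ 15.9 mL/min
Patient 2: CrCl = (140 − 40) × 82.3 / (72 × 2.73) × 0.85 = 8230.0 / 196.56 × 0.85 ≈ 35.6 mL/min
|15.9 − 35.6| = 19.7 mL/min

20 mL/min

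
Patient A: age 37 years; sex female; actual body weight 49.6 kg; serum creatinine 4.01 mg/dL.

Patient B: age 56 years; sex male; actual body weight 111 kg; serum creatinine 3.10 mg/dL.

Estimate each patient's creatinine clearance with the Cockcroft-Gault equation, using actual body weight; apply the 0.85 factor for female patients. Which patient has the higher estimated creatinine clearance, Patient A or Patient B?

Patient A: CrCl = (140 − 37) × 49.6 / (72 × 4.01) × 0.85 = 5108.8 / 288.72 × 0.85 ≈ 15.0 mL/min
Patient B: CrCl = (140 − 56) × 111 / (72 × 3.1) = 9324.0 / 223.20 ≈ 41.8 mL/min
15.0 vs 41.8 mL/min → Patient B is higher.

Patient B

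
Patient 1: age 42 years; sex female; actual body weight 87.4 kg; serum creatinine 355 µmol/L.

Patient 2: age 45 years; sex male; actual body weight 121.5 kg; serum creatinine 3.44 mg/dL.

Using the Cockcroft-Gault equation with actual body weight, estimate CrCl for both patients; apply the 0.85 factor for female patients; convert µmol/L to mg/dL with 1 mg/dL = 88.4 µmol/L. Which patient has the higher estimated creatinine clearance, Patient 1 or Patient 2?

Patient 1: SCr = 355 / 88.4 = 4.016 mg/dL
Patient 1: CrCl = (140 − 42) × 87.4 / (72 × 4.016) × 0.85 = 8565.2 / 289.15 × 0.85 ≈ 25.2 mL/min
Patient 2: CrCl = (140 − 45) × 121.5 / (72 × 3.44) = 11542.5 / 247.68 ≈ 46.6 mL/min
25.2 vs 46.6 mL/min → Patient 2 is higher.

Patient 2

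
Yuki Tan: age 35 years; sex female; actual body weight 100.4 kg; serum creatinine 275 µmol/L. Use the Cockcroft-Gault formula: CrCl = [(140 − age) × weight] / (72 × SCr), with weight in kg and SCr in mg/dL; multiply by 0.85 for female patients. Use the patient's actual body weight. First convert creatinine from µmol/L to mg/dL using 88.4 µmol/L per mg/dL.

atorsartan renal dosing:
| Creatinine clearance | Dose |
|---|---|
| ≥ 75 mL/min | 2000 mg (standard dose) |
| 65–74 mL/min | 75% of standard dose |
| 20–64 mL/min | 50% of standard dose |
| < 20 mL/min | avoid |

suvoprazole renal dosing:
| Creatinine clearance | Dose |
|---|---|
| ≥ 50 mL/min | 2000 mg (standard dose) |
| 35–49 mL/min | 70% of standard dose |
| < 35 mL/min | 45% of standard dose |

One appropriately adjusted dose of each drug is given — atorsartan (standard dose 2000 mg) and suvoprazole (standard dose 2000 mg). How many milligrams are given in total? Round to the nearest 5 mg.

SCr = 275 / 88.4 = 3.111 mg/dL
CrCl = (140 − 35) × 100.4 / (72 × 3.111) × 0.85 = 10542.0 / 223.99 × 0.85 ≈ 40.0 mL/min
CrCl ≈ 40 mL/min.
atorsartan: 20–64 mL/min → 50% of 2000 mg = 1000 mg.
suvoprazole: 35–49 mL/min → 70% of 2000 mg = 1400 mg.
Total = 1000 + 1400 = 2400 mg.

2400 mg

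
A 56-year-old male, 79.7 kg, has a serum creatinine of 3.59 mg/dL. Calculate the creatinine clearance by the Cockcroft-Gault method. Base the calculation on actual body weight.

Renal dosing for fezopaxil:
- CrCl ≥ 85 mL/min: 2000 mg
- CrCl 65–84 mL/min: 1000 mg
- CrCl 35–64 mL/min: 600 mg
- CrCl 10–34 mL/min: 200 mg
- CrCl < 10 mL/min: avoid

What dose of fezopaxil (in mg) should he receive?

CrCl = (140 − 56) × 79.7 / (72 × 3.59) = 6694.8 / 258.48 ≈ 25.9 mL/min
CrCl ≈ 26 mL/min → bracket 10–34 mL/min.
Dose for this bracket: 200 mg.

200 mg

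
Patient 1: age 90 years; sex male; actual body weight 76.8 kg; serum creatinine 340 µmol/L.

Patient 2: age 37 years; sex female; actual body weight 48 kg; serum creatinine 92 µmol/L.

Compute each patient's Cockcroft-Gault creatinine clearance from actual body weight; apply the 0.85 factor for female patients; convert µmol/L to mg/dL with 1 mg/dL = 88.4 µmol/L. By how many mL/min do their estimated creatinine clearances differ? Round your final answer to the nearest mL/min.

Patient 1: SCr = 340 / 88.4 = 3.846 mg/dL
Patient 1: CrCl = (140 − 90) × 76.8 / (72 × 3.846) = 3840.0 / 276.91 ≈ 13.9 mL/min
Patient 2: SCr = 92 / 88.4 = 1.041 mg/dL
Patient 2: CrCl = (140 − 37) × 48 / (72 × 1.041) × 0.85 = 4944.0 / 74.95 × 0.85 ≈ 56.1 mL/min
|13.9 − 56.1| = 42.2 mL/min

42 mL/min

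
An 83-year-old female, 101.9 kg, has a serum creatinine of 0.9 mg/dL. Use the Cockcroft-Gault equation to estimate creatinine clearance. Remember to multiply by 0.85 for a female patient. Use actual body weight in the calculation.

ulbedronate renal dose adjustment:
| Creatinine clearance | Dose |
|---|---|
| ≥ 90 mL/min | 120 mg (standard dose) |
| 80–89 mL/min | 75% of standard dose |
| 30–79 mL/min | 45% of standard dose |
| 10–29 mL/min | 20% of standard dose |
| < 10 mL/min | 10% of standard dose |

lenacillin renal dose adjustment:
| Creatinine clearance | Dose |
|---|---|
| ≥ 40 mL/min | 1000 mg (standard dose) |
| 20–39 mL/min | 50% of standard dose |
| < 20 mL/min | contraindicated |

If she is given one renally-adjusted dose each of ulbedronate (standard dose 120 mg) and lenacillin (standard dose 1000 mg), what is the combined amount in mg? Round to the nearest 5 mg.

1055 mg

CrCl = (140 − 83) × 101.9 / (72 × 0.9) × 0.85 = 5808.3 / 64.80 × 0.85 ≈ 76.2 mL/min
CrCl ≈ 76 mL/min.
ulbedronate: 30–79 mL/min → 45% of 120 mg = 54 mg.
lenacillin: ≥ 40 mL/min → 100% of 1000 mg = 1000 mg.
Total = 54 + 1000 = 1054 mg.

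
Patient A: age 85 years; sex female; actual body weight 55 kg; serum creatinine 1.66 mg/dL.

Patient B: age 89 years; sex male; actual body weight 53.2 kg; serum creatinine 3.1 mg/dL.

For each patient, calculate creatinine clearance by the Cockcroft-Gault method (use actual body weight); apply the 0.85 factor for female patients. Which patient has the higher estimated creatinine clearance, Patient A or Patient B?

Patient A

Patient A: CrCl = (140 − 85) × 55 / (72 × 1.66) × 0.85 = 3025.0 / 119.52 × 0.85 ≈ 21.5 mL/min
Patient B: CrCl = (140 − 89) × 53.2 / (72 × 3.1) = 2713.2 / 223.20 ≈ 12.2 mL/min
21.5 vs 12.2 mL/min → Patient A is higher.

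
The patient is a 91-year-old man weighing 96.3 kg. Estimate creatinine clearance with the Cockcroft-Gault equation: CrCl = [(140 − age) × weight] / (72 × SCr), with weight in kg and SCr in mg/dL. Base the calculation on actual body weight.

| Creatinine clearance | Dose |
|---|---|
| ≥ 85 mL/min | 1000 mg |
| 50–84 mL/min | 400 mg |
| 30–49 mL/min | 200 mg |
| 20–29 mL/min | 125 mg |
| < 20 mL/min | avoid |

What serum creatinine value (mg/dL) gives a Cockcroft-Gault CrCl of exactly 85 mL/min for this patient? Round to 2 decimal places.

Standard dose requires CrCl ≥ 85 mL/min.
Set (140 − 91) × 96.3 / (72 × SCr) = 85
SCr = (140 − 91) × 96.3 / (72 × 85) = 0.771 mg/dL

0.77 mg/dL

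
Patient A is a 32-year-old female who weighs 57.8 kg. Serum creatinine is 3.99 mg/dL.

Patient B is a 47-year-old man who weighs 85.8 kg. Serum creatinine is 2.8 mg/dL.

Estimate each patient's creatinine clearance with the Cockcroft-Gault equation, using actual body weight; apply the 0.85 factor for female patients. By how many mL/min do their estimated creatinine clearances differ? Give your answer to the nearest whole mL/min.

21 mL/min

Patient A: CrCl = (140 − 32) × 57.8 / (72 × 3.99) × 0.85 = 6242.4 / 287.28 × 0.85 ≈ 18.5 mL/min
Patient B: CrCl = (140 − 47) × 85.8 / (72 × 2.8) = 7979.4 / 201.60 ≈ 39.6 mL/min
|18.5 − 39.6| = 21.1 mL/min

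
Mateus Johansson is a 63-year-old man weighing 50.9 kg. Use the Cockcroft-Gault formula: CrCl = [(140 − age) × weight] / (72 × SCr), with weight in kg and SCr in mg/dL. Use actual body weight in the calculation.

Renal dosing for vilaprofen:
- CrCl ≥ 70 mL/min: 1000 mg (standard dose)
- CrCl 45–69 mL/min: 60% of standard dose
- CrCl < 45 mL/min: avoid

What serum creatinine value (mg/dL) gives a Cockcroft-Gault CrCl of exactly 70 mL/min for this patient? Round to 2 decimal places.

Standard dose requires CrCl ≥ 70 mL/min.
Set (140 − 63) × 50.9 / (72 × SCr) = 70
SCr = (140 − 63) × 50.9 / (72 × 70) = 0.778 mg/dL

0.78 mg/dL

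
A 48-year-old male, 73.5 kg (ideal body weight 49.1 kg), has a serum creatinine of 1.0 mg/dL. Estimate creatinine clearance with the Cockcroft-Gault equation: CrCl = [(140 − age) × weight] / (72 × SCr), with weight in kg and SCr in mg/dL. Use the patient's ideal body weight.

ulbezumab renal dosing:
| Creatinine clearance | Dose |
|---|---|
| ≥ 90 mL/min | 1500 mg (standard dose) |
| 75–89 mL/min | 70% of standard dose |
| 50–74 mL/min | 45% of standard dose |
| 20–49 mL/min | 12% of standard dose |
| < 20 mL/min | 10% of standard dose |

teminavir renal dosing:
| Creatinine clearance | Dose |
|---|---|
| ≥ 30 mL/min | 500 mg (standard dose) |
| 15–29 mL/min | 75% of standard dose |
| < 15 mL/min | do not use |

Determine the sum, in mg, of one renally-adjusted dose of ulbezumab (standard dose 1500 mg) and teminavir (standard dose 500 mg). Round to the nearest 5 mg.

1175 mg

CrCl = (140 − 48) × 49.1 / (72 × 1) = 4517.2 / 72.00 ≈ 62.7 mL/min
CrCl ≈ 63 mL/min.
ulbezumab: 50–74 mL/min → 45% of 1500 mg = 675 mg.
teminavir: ≥ 30 mL/min → 100% of 500 mg = 500 mg.
Total = 675 + 500 = 1175 mg.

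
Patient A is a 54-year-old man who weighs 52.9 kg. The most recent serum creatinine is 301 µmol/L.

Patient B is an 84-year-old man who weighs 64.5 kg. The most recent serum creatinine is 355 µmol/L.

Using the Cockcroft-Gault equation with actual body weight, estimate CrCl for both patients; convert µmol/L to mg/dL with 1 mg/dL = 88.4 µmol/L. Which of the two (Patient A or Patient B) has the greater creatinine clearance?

Patient A: SCr = 301 / 88.4 = 3.405 mg/dL
Patient A: CrCl = (140 − 54) × 52.9 / (72 × 3.405) = 4549.4 / 245.16 ≈ 18.6 mL/min
Patient B: SCr = 355 / 88.4 = 4.016 mg/dL
Patient B: CrCl = (140 − 84) × 64.5 / (72 × 4.016) = 3612.0 / 289.15 ≈ 12.5 mL/min
18.6 vs 12.5 mL/min → Patient A is higher.

Patient A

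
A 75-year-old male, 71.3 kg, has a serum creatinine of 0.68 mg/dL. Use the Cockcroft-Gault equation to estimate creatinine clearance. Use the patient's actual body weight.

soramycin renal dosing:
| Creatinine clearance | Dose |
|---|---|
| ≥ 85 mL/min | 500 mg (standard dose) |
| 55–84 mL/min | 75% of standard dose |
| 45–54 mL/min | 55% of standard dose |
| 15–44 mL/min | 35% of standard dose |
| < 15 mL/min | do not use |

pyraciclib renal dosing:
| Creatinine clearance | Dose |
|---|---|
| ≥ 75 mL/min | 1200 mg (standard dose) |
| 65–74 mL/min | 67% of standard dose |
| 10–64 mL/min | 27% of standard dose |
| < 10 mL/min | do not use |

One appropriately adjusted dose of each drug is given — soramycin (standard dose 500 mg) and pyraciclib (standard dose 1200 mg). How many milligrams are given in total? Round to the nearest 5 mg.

1700 mg

CrCl = (140 − 75) × 71.3 / (72 × 0.68) = 4634.5 / 48.96 ≈ 94.7 mL/min
CrCl ≈ 95 mL/min.
soramycin: ≥ 85 mL/min → 100% of 500 mg = 500 mg.
pyraciclib: ≥ 75 mL/min → 100% of 1200 mg = 1200 mg.
Total = 500 + 1200 = 1700 mg.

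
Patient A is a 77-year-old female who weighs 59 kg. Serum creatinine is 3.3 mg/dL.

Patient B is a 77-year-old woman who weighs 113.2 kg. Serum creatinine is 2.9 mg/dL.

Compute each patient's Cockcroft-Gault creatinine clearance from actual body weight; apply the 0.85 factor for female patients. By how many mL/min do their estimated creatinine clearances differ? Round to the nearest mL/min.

16 mL/min

Patient A: CrCl = (140 − 77) × 59 / (72 × 3.3) × 0.85 = 3717.0 / 237.60 × 0.85 ≈ 13.3 mL/min
Patient B: CrCl = (140 − 77) × 113.2 / (72 × 2.9) × 0.85 = 7131.6 / 208.80 × 0.85 ≈ 29.0 mL/min
|13.3 − 29.0| = 15.7 mL/min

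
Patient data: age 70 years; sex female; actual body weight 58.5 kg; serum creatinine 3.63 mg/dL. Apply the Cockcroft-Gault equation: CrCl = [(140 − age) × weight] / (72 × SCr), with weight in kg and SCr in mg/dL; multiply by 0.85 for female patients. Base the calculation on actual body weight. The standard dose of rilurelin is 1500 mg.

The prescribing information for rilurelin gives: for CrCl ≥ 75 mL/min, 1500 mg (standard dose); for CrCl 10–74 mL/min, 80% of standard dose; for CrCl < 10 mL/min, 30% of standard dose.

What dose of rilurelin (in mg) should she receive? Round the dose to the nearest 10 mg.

CrCl = (140 − 70) × 58.5 / (72 × 3.63) × 0.85 = 4095.0 / 261.36 × 0.85 ≈ 13.3 mL/min
CrCl ≈ 13 mL/min → bracket 10–74 mL/min.
80% of 1500 mg = 1200 mg

1200 mg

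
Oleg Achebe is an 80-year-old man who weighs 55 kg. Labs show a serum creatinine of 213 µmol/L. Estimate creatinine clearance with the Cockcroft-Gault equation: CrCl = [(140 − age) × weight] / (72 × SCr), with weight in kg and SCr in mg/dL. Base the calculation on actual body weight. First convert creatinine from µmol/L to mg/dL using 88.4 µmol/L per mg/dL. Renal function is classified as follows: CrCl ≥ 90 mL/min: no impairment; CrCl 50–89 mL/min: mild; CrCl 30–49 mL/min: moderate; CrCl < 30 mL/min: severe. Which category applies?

severe

SCr = 213 / 88.4 = 2.41 mg/dL
CrCl = (140 − 80) × 55 / (72 × 2.41) = 3300.0 / 173.52 ≈ 19.0 mL/min
19 mL/min falls in the 'severe' range.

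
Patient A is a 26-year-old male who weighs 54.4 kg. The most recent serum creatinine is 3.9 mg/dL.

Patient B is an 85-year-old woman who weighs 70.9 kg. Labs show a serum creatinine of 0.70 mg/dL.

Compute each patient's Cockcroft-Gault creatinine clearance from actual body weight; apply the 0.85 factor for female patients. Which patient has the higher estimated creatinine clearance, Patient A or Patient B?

Patient B

Patient A: CrCl = (140 − 26) × 54.4 / (72 × 3.9) = 6201.6 / 280.80 ≈ 22.1 mL/min
Patient B: CrCl = (140 − 85) × 70.9 / (72 × 0.7) × 0.85 = 3899.5 / 50.40 × 0.85 ≈ 65.8 mL/min
22.1 vs 65.8 mL/min → Patient B is higher.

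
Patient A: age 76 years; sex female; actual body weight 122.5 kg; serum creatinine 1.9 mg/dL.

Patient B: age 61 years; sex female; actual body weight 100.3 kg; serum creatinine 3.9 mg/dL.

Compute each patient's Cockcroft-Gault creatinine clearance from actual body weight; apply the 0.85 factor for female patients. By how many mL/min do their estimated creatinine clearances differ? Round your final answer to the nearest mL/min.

Patient A: CrCl = (140 − 76) × 122.5 / (72 × 1.9) × 0.85 = 7840.0 / 136.80 × 0.85 ≈ 48.7 mL/min
Patient B: CrCl = (140 − 61) × 100.3 / (72 × 3.9) × 0.85 = 7923.7 / 280.80 × 0.85 ≈ 24.0 mL/min
|48.7 − 24.0| = 24.7 mL/min

25 mL/min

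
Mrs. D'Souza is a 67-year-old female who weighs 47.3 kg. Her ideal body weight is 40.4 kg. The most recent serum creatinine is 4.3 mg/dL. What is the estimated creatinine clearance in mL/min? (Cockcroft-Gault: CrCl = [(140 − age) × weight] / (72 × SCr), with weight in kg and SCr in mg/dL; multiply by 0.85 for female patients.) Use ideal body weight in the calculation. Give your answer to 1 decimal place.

CrCl = (140 − 67) × 40.4 / (72 × 4.3) × 0.85 = 2949.2 / 309.60 × 0.85 ≈ 8.1 mL/min

8.1 mL/min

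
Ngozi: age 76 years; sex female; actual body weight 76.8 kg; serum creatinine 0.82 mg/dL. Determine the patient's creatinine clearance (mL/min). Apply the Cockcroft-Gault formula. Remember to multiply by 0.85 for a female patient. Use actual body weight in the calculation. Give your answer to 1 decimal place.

70.8 mL/min

CrCl = (140 − 76) × 76.8 / (72 × 0.82) × 0.85 = 4915.2 / 59.04 × 0.85 ≈ 70.8 mL/min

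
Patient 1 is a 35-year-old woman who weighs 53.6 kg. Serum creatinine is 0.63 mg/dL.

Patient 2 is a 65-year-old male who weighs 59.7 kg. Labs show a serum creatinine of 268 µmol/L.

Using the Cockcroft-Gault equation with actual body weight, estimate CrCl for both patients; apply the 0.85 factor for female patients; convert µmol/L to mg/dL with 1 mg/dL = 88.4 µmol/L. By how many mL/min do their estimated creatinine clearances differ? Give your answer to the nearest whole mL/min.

Patient 1: CrCl = (140 − 35) × 53.6 / (72 × 0.63) × 0.85 = 5628.0 / 45.36 × 0.85 ≈ 105.5 mL/min
Patient 2: SCr = 268 / 88.4 = 3.032 mg/dL
Patient 2: CrCl = (140 − 65) × 59.7 / (72 × 3.032) = 4477.5 / 218.30 ≈ 20.5 mL/min
|105.5 − 20.5| = 85.0 mL/min

85 mL/min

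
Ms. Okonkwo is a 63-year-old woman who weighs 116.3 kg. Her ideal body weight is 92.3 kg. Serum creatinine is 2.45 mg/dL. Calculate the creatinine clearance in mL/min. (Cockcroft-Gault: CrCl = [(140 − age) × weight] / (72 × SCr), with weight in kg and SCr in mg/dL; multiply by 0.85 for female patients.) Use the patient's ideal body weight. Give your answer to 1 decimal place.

34.2 mL/min

CrCl = (140 − 63) × 92.3 / (72 × 2.45) × 0.85 = 7107.1 / 176.40 × 0.85 ≈ 34.2 mL/min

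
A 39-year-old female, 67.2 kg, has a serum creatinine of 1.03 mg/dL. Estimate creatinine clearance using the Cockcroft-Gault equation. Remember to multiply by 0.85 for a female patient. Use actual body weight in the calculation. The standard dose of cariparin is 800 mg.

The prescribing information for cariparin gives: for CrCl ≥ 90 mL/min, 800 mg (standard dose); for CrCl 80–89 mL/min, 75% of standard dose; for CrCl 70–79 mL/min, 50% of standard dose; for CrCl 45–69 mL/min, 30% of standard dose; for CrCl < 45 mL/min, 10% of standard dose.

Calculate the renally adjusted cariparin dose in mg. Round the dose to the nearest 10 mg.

400 mg

CrCl = (140 − 39) × 67.2 / (72 × 1.03) × 0.85 = 6787.2 / 74.16 × 0.85 ≈ 77.8 mL/min
CrCl ≈ 78 mL/min → bracket 70–79 mL/min.
50% of 800 mg = 400 mg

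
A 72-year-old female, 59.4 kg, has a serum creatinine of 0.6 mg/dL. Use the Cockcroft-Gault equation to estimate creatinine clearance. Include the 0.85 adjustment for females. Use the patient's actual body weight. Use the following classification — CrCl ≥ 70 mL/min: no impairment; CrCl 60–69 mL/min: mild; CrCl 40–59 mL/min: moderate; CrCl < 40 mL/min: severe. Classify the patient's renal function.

no impairment

CrCl = (140 − 72) × 59.4 / (72 × 0.6) × 0.85 = 4039.2 / 43.20 × 0.85 ≈ 79.5 mL/min
79 mL/min falls in the 'no impairment' range.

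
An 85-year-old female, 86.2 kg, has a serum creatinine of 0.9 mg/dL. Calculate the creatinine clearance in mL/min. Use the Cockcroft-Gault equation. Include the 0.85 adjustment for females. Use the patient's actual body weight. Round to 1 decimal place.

62.2 mL/min

CrCl = (140 − 85) × 86.2 / (72 × 0.9) × 0.85 = 4741.0 / 64.80 × 0.85 ≈ 62.2 mL/min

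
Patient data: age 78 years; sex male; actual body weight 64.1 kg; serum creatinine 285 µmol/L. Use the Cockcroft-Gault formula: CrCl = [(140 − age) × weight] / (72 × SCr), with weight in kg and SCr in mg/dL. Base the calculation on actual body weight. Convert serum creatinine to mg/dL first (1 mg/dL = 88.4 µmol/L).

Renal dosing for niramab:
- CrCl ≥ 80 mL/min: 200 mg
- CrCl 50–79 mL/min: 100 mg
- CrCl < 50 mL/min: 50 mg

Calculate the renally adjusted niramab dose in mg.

SCr = 285 / 88.4 = 3.224 mg/dL
CrCl = (140 − 78) × 64.1 / (72 × 3.224) = 3974.2 / 232.13 ≈ 17.1 mL/min
CrCl ≈ 17 mL/min → bracket < 50 mL/min.
Dose for this bracket: 50 mg.

50 mg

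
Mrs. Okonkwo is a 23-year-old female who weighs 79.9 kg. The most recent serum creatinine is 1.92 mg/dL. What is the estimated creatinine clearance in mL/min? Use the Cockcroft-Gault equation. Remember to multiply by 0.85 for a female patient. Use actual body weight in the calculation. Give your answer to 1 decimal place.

57.5 mL/min

CrCl = (140 − 23) × 79.9 / (72 × 1.92) × 0.85 = 9348.3 / 138.24 × 0.85 ≈ 57.5 mL/min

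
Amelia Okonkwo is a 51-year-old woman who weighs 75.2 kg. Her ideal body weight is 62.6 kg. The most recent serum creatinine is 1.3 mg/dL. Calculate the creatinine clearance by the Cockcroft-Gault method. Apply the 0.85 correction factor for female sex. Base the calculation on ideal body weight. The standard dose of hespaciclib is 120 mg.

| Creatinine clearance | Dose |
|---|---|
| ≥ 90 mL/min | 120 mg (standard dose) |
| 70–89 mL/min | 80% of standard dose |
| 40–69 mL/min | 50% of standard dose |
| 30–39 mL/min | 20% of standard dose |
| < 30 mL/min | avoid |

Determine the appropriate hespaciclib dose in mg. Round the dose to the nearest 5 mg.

60 mg

CrCl = (140 − 51) × 62.6 / (72 × 1.3) × 0.85 = 5571.4 / 93.60 × 0.85 ≈ 50.6 mL/min
CrCl ≈ 51 mL/min → bracket 40–69 mL/min.
50% of 120 mg = 60 mg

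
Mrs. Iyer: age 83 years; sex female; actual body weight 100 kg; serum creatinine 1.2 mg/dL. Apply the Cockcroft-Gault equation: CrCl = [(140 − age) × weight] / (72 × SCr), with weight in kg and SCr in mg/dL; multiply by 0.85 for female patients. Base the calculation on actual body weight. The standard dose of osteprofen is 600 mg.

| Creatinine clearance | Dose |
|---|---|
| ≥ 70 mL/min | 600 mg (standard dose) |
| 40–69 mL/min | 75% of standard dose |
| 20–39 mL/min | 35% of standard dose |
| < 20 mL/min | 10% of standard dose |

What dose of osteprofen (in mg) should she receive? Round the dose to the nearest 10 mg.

450 mg

CrCl = (140 − 83) × 100 / (72 × 1.2) × 0.85 = 5700.0 / 86.40 × 0.85 ≈ 56.1 mL/min
CrCl ≈ 56 mL/min → bracket 40–69 mL/min.
75% of 600 mg = 450 mg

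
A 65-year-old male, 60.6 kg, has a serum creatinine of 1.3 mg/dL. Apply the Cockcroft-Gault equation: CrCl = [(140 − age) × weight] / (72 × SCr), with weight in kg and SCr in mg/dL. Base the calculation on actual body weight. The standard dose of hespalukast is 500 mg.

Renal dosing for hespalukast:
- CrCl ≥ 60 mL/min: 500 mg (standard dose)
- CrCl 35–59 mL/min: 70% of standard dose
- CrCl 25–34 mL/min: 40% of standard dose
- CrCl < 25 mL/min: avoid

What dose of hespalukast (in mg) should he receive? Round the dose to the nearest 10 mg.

350 mg

CrCl = (140 − 65) × 60.6 / (72 × 1.3) = 4545.0 / 93.60 ≈ 48.6 mL/min
CrCl ≈ 49 mL/min → bracket 35–59 mL/min.
70% of 500 mg = 350 mg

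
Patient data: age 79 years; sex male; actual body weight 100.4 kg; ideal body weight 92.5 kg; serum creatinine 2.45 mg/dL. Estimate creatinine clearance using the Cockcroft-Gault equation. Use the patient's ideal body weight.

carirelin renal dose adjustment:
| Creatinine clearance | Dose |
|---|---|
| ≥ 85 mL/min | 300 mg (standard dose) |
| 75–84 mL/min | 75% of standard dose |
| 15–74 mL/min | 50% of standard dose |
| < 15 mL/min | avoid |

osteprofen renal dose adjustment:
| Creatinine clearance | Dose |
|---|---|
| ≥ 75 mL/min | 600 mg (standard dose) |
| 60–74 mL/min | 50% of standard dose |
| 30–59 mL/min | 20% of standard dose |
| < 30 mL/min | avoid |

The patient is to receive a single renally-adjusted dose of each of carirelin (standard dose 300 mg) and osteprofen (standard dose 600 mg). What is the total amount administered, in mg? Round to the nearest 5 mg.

270 mg

CrCl = (140 − 79) × 92.5 / (72 × 2.45) = 5642.5 / 176.40 ≈ 32.0 mL/min
CrCl ≈ 32 mL/min.
carirelin: 15–74 mL/min → 50% of 300 mg = 150 mg.
osteprofen: 30–59 mL/min → 20% of 600 mg = 120 mg.
Total = 150 + 120 = 270 mg.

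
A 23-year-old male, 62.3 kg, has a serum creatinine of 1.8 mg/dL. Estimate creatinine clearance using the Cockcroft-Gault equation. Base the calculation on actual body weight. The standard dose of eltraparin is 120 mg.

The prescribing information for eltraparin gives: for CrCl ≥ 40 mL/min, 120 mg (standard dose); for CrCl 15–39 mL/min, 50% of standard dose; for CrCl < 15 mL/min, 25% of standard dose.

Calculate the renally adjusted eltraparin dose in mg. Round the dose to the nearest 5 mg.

CrCl = (140 − 23) × 62.3 / (72 × 1.8) = 7289.1 / 129.60 ≈ 56.2 mL/min
CrCl ≈ 56 mL/min → bracket ≥ 40 mL/min.
100% of 120 mg = 120 mg

120 mg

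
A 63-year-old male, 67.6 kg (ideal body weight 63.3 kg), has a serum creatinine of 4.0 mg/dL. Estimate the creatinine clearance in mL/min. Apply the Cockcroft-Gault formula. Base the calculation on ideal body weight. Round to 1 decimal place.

CrCl = (140 − 63) × 63.3 / (72 × 4) = 4874.1 / 288.00 ≈ 16.9 mL/min

16.9 mL/min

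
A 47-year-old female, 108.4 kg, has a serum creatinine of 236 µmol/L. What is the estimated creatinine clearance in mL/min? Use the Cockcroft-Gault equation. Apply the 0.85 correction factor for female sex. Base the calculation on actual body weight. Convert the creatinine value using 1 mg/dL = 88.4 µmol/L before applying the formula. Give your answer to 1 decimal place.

SCr = 236 / 88.4 = 2.67 mg/dL
CrCl = (140 − 47) × 108.4 / (72 × 2.67) × 0.85 = 10081.2 / 192.24 × 0.85 ≈ 44.6 mL/min

44.6 mL/min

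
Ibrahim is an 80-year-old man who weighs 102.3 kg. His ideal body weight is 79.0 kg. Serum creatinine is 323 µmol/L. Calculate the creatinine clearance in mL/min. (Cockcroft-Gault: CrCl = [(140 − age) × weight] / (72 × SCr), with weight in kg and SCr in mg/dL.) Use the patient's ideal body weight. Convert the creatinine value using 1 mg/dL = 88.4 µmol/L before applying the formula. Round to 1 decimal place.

SCr = 323 / 88.4 = 3.654 mg/dL
CrCl = (140 − 80) × 79 / (72 × 3.654) = 4740.0 / 263.09 ≈ 18.0 mL/min

18.0 mL/min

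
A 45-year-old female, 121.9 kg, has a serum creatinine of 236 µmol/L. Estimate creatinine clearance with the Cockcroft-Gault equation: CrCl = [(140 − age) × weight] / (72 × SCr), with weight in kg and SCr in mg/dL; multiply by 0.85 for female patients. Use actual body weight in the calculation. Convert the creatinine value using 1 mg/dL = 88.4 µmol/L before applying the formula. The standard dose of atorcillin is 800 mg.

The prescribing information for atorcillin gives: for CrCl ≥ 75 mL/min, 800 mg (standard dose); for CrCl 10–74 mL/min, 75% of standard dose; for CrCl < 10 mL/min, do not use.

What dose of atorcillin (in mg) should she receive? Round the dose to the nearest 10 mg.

600 mg

SCr = 236 / 88.4 = 2.67 mg/dL
CrCl = (140 − 45) × 121.9 / (72 × 2.67) × 0.85 = 11580.5 / 192.24 × 0.85 ≈ 51.2 mL/min
CrCl ≈ 51 mL/min → bracket 10–74 mL/min.
75% of 800 mg = 600 mg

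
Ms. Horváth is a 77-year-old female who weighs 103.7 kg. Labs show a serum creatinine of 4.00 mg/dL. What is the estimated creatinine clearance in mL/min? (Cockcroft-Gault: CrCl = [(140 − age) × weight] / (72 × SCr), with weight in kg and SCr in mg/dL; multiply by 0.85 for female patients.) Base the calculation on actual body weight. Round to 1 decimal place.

CrCl = (140 − 77) × 103.7 / (72 × 4) × 0.85 = 6533.1 / 288.00 × 0.85 ≈ 19.3 mL/min

19.3 mL/min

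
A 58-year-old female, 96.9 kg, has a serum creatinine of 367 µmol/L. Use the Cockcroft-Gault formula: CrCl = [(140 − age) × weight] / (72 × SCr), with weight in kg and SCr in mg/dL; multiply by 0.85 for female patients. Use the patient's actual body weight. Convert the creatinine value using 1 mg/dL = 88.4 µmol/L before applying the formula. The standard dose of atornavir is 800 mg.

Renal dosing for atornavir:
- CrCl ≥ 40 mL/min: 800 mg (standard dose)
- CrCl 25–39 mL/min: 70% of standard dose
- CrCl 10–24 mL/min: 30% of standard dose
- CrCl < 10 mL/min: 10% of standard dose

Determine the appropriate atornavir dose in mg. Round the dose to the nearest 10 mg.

SCr = 367 / 88.4 = 4.152 mg/dL
CrCl = (140 − 58) × 96.9 / (72 × 4.152) × 0.85 = 7945.8 / 298.94 × 0.85 ≈ 22.6 mL/min
CrCl ≈ 23 mL/min → bracket 10–24 mL/min.
30% of 800 mg = 240 mg

240 mg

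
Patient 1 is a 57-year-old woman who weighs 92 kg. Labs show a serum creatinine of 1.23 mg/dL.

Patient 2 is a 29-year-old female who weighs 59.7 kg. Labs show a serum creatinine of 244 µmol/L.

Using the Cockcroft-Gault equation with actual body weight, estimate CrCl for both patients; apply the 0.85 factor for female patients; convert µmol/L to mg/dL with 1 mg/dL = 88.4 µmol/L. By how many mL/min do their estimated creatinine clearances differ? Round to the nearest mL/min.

45 mL/min

Patient 1: CrCl = (140 − 57) × 92 / (72 × 1.23) × 0.85 = 7636.0 / 88.56 × 0.85 ≈ 73.3 mL/min
Patient 2: SCr = 244 / 88.4 = 2.76 mg/dL
Patient 2: CrCl = (140 − 29) × 59.7 / (72 × 2.76) × 0.85 = 6626.7 / 198.72 × 0.85 ≈ 28.3 mL/min
|73.3 − 28.3| = 45.0 mL/min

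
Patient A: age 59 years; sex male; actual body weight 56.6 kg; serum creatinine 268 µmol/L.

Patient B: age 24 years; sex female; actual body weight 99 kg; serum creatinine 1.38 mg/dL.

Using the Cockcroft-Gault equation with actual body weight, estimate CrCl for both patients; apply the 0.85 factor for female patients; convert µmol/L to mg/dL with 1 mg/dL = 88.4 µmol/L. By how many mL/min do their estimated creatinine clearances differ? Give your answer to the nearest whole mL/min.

Patient A: SCr = 268 / 88.4 = 3.032 mg/dL
Patient A: CrCl = (140 − 59) × 56.6 / (72 × 3.032) = 4584.6 / 218.30 ≈ 21.0 mL/min
Patient B: CrCl = (140 − 24) × 99 / (72 × 1.38) × 0.85 = 11484.0 / 99.36 × 0.85 ≈ 98.2 mL/min
|21.0 − 98.2| = 77.2 mL/min

77 mL/min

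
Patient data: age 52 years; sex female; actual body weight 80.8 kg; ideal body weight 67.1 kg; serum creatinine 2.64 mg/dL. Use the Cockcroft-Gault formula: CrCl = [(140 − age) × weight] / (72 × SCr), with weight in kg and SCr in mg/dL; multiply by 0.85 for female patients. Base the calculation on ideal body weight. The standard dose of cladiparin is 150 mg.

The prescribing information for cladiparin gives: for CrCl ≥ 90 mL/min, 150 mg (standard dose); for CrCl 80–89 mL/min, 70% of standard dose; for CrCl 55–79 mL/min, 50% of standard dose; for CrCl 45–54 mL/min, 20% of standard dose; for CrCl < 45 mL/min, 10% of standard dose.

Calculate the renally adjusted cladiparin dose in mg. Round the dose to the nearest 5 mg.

15 mg

CrCl = (140 − 52) × 67.1 / (72 × 2.64) × 0.85 = 5904.8 / 190.08 × 0.85 ≈ 26.4 mL/min
CrCl ≈ 26 mL/min → bracket < 45 mL/min.
10% of 150 mg = 15 mg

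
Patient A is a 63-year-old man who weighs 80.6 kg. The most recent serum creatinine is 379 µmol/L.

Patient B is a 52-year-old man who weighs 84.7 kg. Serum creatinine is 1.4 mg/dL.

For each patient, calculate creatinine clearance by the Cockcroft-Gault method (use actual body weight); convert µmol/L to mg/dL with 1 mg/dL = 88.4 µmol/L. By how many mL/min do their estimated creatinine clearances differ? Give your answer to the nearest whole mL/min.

54 mL/min

Patient A: SCr = 379 / 88.4 = 4.287 mg/dL
Patient A: CrCl = (140 − 63) × 80.6 / (72 × 4.287) = 6206.2 / 308.66 ≈ 20.1 mL/min
Patient B: CrCl = (140 − 52) × 84.7 / (72 × 1.4) = 7453.6 / 100.80 ≈ 73.9 mL/min
|20.1 − 73.9| = 53.8 mL/min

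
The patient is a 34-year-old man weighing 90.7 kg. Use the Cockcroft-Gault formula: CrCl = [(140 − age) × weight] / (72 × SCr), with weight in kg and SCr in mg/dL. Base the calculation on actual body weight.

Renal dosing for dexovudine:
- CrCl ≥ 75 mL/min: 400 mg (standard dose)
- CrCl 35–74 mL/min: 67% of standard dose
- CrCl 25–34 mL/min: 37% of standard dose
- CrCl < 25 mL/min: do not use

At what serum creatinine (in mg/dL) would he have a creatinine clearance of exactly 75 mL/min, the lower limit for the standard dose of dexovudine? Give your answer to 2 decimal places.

1.78 mg/dL

Standard dose requires CrCl ≥ 75 mL/min.
Set (140 − 34) × 90.7 / (72 × SCr) = 75
SCr = (140 − 34) × 90.7 / (72 × 75) = 1.780 mg/dL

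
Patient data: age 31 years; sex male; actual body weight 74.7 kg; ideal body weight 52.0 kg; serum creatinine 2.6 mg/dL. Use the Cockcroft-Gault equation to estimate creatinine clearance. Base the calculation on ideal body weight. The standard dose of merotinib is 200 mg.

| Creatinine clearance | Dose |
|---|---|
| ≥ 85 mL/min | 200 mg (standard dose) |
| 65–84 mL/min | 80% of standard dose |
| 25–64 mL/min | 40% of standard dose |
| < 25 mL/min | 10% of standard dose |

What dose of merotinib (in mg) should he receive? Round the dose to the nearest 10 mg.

CrCl = (140 − 31) × 52 / (72 × 2.6) = 5668.0 / 187.20 ≈ 30.3 mL/min
CrCl ≈ 30 mL/min → bracket 25–64 mL/min.
40% of 200 mg = 80 mg

80 mg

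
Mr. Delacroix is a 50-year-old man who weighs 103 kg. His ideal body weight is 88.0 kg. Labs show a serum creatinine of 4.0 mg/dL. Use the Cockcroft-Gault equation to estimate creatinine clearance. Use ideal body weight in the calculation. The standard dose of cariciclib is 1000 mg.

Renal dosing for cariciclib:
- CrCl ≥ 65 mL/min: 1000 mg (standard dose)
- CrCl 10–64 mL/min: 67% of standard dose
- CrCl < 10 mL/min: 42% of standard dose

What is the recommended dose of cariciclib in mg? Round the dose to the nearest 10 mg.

CrCl = (140 − 50) × 88 / (72 × 4) = 7920.0 / 288.00 ≈ 27.5 mL/min
CrCl ≈ 28 mL/min → bracket 10–64 mL/min.
67% of 1000 mg = 670 mg

670 mg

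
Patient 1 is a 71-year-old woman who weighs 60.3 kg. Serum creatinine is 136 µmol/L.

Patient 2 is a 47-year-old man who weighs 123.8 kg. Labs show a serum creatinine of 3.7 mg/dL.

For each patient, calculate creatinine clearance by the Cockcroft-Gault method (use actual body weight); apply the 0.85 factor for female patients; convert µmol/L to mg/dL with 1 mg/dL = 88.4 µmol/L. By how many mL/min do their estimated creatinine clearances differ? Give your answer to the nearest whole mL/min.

Patient 1: SCr = 136 / 88.4 = 1.538 mg/dL
Patient 1: CrCl = (140 − 71) × 60.3 / (72 × 1.538) × 0.85 = 4160.7 / 110.74 × 0.85 ≈ 31.9 mL/min
Patient 2: CrCl = (140 − 47) × 123.8 / (72 × 3.7) = 11513.4 / 266.40 ≈ 43.2 mL/min
|31.9 − 43.2| = 11.3 mL/min

11 mL/min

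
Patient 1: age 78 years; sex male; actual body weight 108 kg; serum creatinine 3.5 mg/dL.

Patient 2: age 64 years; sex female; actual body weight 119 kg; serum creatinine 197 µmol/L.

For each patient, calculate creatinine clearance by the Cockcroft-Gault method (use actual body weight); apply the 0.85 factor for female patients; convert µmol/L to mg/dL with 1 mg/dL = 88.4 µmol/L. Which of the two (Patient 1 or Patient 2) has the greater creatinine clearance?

Patient 1: CrCl = (140 − 78) × 108 / (72 × 3.5) = 6696.0 / 252.00 ≈ 26.6 mL/min
Patient 2: SCr = 197 / 88.4 = 2.229 mg/dL
Patient 2: CrCl = (140 − 64) × 119 / (72 × 2.229) × 0.85 = 9044.0 / 160.49 × 0.85 ≈ 47.9 mL/min
26.6 vs 47.9 mL/min → Patient 2 is higher.

Patient 2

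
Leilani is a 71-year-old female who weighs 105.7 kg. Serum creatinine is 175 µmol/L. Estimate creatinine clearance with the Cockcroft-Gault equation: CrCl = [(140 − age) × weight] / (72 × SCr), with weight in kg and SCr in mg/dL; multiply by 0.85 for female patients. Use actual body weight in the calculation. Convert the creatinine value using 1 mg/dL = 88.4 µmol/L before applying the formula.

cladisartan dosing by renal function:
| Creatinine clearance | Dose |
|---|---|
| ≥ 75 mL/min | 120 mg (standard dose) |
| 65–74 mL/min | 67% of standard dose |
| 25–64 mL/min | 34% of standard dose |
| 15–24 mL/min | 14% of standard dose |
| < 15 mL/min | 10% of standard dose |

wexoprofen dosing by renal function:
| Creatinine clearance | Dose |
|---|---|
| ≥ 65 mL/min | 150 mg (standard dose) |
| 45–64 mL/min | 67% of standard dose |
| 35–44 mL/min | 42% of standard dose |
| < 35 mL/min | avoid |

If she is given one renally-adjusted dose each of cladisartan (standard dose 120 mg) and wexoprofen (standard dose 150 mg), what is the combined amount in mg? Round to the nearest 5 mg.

SCr = 175 / 88.4 = 1.98 mg/dL
CrCl = (140 − 71) × 105.7 / (72 × 1.98) × 0.85 = 7293.3 / 142.56 × 0.85 ≈ 43.5 mL/min
CrCl ≈ 43 mL/min.
cladisartan: 25–64 mL/min → 34% of 120 mg = 40.8 mg.
wexoprofen: 35–44 mL/min → 42% of 150 mg = 63 mg.
Total = 40.8 + 63 = 103.8 mg.

105 mg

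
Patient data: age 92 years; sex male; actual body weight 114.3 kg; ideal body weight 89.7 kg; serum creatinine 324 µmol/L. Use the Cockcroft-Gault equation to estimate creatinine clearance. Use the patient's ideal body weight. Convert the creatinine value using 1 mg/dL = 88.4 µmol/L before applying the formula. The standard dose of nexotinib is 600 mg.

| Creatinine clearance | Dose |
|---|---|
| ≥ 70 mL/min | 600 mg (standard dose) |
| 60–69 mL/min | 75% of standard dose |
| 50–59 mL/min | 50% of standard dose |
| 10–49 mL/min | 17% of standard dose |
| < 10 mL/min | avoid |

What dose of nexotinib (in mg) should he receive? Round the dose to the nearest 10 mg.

SCr = 324 / 88.4 = 3.665 mg/dL
CrCl = (140 − 92) × 89.7 / (72 × 3.665) = 4305.6 / 263.88 ≈ 16.3 mL/min
CrCl ≈ 16 mL/min → bracket 10–49 mL/min.
17% of 600 mg = 102 mg → 100 mg

100 mg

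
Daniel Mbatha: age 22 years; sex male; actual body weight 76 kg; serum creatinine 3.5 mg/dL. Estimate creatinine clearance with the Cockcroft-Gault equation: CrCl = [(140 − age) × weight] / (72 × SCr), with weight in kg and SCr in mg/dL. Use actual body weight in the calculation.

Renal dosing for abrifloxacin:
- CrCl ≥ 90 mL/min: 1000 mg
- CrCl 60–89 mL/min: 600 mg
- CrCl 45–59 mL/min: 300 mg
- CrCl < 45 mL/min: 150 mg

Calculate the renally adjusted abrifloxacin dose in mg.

CrCl = (140 − 22) × 76 / (72 × 3.5) = 8968.0 / 252.00 ≈ 35.6 mL/min
CrCl ≈ 36 mL/min → bracket < 45 mL/min.
Dose for this bracket: 150 mg.

150 mg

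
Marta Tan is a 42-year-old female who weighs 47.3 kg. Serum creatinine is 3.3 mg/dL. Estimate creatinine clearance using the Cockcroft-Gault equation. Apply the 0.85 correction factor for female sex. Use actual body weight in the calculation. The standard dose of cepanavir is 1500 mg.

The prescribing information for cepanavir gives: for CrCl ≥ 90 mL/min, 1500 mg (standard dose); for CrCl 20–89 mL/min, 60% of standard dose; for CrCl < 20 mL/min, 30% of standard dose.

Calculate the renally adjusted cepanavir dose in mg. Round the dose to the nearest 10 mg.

450 mg

CrCl = (140 − 42) × 47.3 / (72 × 3.3) × 0.85 = 4635.4 / 237.60 × 0.85 ≈ 16.6 mL/min
CrCl ≈ 17 mL/min → bracket < 20 mL/min.
30% of 1500 mg = 450 mg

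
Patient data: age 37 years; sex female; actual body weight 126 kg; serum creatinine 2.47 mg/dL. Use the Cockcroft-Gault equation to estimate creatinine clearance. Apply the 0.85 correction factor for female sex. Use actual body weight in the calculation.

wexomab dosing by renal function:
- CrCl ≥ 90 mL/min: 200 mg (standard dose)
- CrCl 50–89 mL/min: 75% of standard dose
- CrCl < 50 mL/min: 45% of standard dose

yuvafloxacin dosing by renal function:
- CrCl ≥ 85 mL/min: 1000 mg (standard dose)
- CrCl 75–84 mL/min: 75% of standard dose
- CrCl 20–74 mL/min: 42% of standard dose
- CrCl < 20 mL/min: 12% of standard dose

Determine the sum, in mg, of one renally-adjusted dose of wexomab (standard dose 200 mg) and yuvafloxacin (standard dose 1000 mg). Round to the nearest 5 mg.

570 mg

CrCl = (140 − 37) × 126 / (72 × 2.47) × 0.85 = 12978.0 / 177.84 × 0.85 ≈ 62.0 mL/min
CrCl ≈ 62 mL/min.
wexomab: 50–89 mL/min → 75% of 200 mg = 150 mg.
yuvafloxacin: 20–74 mL/min → 42% of 1000 mg = 420 mg.
Total = 150 + 420 = 570 mg.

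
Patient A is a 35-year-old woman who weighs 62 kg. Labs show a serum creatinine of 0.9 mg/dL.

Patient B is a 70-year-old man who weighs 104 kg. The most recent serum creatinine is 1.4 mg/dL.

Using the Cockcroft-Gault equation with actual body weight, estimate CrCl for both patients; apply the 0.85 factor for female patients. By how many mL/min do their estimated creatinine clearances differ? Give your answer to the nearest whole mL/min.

Patient A: CrCl = (140 − 35) × 62 / (72 × 0.9) × 0.85 = 6510.0 / 64.80 × 0.85 ≈ 85.4 mL/min
Patient B: CrCl = (140 − 70) × 104 / (72 × 1.4) = 7280.0 / 100.80 ≈ 72.2 mL/min
|85.4 − 72.2| = 13.2 mL/min

13 mL/min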